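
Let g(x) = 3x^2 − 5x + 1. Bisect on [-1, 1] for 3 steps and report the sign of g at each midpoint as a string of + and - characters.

x = 0 gives g = 1, positive; keep [0, 1]
x = 0.5 gives g = -0.75, negative; keep [0, 0.5]
x = 0.25 gives g = -0.0625, negative; keep [0, 0.25]

+--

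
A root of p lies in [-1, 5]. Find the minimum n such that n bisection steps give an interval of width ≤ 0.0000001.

Width after n steps is 6/2^n. Need 2^n ≥ 6/0.0000001 = 60000000.
2^25 = 33554432 < 60000000 ≤ 2^26 = 67108864, so n = 26.

26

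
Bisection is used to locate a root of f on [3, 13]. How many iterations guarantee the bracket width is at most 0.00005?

Width after n steps is 10/2^n. Need 2^n ≥ 10/0.00005 = 200000.
2^17 = 131072 < 200000 ≤ 2^18 = 262144, so n = 18.

18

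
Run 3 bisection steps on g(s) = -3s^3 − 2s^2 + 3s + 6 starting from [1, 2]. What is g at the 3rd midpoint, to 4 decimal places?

m = 1.5, g(m) = -4.125 (−); new bracket [1, 1.5]
m = 1.25, g(m) = 0.765625 (+); new bracket [1.25, 1.5]
m = 1.375, g(m) = -1.455078 (−); new bracket [1.25, 1.375]

-1.4551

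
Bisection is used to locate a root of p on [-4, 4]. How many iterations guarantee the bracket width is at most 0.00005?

Width after n steps is 8/2^n. Need 2^n ≥ 8/0.00005 = 160000.
2^17 = 131072 < 160000 ≤ 2^18 = 262144, so n = 18.

18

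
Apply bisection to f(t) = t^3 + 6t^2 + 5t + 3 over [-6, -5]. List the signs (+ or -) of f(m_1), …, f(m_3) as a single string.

--+

m = -5.5, f(m) = -9.375 (−); new bracket [-5.5, -5]
m = -5.25, f(m) = -2.578125 (−); new bracket [-5.25, -5]
m = -5.125, f(m) = 0.357422 (+); new bracket [-5.25, -5.125]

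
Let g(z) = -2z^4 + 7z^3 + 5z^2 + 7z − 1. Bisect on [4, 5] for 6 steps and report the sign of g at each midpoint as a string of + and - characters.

-+---+

midpoint 4.5: g = -50.5 < 0 → [4, 4.5]
midpoint 4.25: g = 3.914062 > 0 → [4.25, 4.5]
midpoint 4.375: g = -21.217285 < 0 → [4.25, 4.375]
midpoint 4.3125: g = -8.1531 < 0 → [4.25, 4.3125]
midpoint 4.28125: g = -1.9974 < 0 → [4.25, 4.28125]
midpoint 4.265625: g = 0.9885 > 0 → [4.265625, 4.28125]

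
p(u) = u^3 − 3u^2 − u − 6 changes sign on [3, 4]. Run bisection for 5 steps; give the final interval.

u = 3.5 gives p = -3.375, negative; keep [3.5, 4]
u = 3.75 gives p = 0.796875, positive; keep [3.5, 3.75]
u = 3.625 gives p = -1.412109, negative; keep [3.625, 3.75]
u = 3.6875 gives p = -0.3391, negative; keep [3.6875, 3.75]
u = 3.71875 gives p = 0.2209, positive; keep [3.6875, 3.71875]

[3.6875, 3.71875]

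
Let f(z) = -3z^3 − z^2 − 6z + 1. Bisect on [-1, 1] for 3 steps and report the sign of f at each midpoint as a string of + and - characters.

m = 0, f(m) = 1 (+); new bracket [0, 1]
m = 0.5, f(m) = -2.625 (−); new bracket [0, 0.5]
m = 0.25, f(m) = -0.609375 (−); new bracket [0, 0.25]

+--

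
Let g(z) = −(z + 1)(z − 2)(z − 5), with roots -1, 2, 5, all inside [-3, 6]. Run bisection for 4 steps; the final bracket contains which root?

g(1.5) = -4.375 < 0, so the root lies in [-3, 1.5]
g(-0.75) = -3.953125 < 0, so the root lies in [-3, -0.75]
g(-1.875) = 23.310547 > 0, so the root lies in [-1.875, -0.75]
g(-1.3125) = 6.5344 > 0, so the root lies in [-1.3125, -0.75]

-1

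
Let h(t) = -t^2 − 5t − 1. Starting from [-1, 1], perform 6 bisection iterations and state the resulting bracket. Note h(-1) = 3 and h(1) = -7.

[-0.21875, -0.1875]

h(0) = -1 < 0, so the root lies in [-1, 0]
h(-0.5) = 1.25 > 0, so the root lies in [-0.5, 0]
h(-0.25) = 0.1875 > 0, so the root lies in [-0.25, 0]
h(-0.125) = -0.3906 < 0, so the root lies in [-0.25, -0.125]
h(-0.1875) = -0.0977 < 0, so the root lies in [-0.25, -0.1875]
h(-0.21875) = 0.0459 > 0, so the root lies in [-0.21875, -0.1875]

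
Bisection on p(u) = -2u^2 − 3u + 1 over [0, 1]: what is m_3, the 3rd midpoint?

0.375

u = 0.5 gives p = -1, negative; keep [0, 0.5]
u = 0.25 gives p = 0.125, positive; keep [0.25, 0.5]
u = 0.375 gives p = -0.40625, negative; keep [0.25, 0.375]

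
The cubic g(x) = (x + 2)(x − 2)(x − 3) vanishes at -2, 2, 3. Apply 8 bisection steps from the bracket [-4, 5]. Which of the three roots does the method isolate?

-2

x = 0.5 gives g = 9.375, positive; keep [-4, 0.5]
x = -1.75 gives g = 4.453125, positive; keep [-4, -1.75]
x = -2.875 gives g = -25.060547, negative; keep [-2.875, -1.75]
x = -2.3125 gives g = -7.1594, negative; keep [-2.3125, -1.75]
x = -2.03125 gives g = -0.6338, negative; keep [-2.03125, -1.75]
x = -1.890625 gives g = 2.0811, positive; keep [-2.03125, -1.890625]
x = -1.9609375 gives g = 0.7676, positive; keep [-2.03125, -1.9609375]
x = -1.99609375 gives g = 0.078, positive; keep [-2.03125, -1.99609375]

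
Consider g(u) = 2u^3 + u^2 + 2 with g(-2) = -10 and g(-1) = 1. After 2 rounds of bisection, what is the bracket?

u = -1.5 gives g = -2.5, negative; keep [-1.5, -1]
u = -1.25 gives g = -0.34375, negative; keep [-1.25, -1]

[-1.25, -1]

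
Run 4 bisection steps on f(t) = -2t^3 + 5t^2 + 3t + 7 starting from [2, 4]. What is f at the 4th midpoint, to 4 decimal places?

midpoint 3: f = 7 > 0 → [3, 4]
midpoint 3.5: f = -7 < 0 → [3, 3.5]
midpoint 3.25: f = 0.90625 > 0 → [3.25, 3.5]
midpoint 3.375: f = -2.8086 < 0 → [3.25, 3.375]

-2.8086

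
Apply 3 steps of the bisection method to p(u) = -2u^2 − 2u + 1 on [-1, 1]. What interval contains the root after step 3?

u = 0 gives p = 1, positive; keep [0, 1]
u = 0.5 gives p = -0.5, negative; keep [0, 0.5]
u = 0.25 gives p = 0.375, positive; keep [0.25, 0.5]

[0.25, 0.5]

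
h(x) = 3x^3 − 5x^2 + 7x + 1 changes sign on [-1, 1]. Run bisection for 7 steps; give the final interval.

[-0.140625, -0.125]

x = 0 gives h = 1, positive; keep [-1, 0]
x = -0.5 gives h = -4.125, negative; keep [-0.5, 0]
x = -0.25 gives h = -1.109375, negative; keep [-0.25, 0]
x = -0.125 gives h = 0.041, positive; keep [-0.25, -0.125]
x = -0.1875 gives h = -0.5081, negative; keep [-0.1875, -0.125]
x = -0.15625 gives h = -0.2273, negative; keep [-0.15625, -0.125]
x = -0.140625 gives h = -0.0916, negative; keep [-0.140625, -0.125]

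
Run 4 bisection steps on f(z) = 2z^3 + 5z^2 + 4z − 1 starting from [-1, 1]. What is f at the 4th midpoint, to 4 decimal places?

z = 0 gives f = -1, negative; keep [0, 1]
z = 0.5 gives f = 2.5, positive; keep [0, 0.5]
z = 0.25 gives f = 0.34375, positive; keep [0, 0.25]
z = 0.125 gives f = -0.418, negative; keep [0.125, 0.25]

-0.4180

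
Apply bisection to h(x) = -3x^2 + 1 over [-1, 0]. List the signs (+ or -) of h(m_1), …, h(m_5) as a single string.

+--+-

m = -0.5, h(m) = 0.25 (+); new bracket [-1, -0.5]
m = -0.75, h(m) = -0.6875 (−); new bracket [-0.75, -0.5]
m = -0.625, h(m) = -0.171875 (−); new bracket [-0.625, -0.5]
m = -0.5625, h(m) = 0.0508 (+); new bracket [-0.625, -0.5625]
m = -0.59375, h(m) = -0.0576 (−); new bracket [-0.59375, -0.5625]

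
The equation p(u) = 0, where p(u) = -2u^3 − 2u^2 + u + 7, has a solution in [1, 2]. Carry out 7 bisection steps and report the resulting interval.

p(1.5) = -2.75 < 0, so the root lies in [1, 1.5]
p(1.25) = 1.21875 > 0, so the root lies in [1.25, 1.5]
p(1.375) = -0.605469 < 0, so the root lies in [1.25, 1.375]
p(1.3125) = 0.3452 > 0, so the root lies in [1.3125, 1.375]
p(1.34375) = -0.1203 < 0, so the root lies in [1.3125, 1.34375]
p(1.328125) = 0.1149 > 0, so the root lies in [1.328125, 1.34375]
p(1.3359375) = -0.0021 < 0, so the root lies in [1.328125, 1.3359375]

[1.328125, 1.3359375]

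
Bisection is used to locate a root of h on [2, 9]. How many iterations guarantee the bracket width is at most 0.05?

Width after n steps is 7/2^n. Need 2^n ≥ 7/0.05 = 140.
2^7 = 128 < 140 ≤ 2^8 = 256, so n = 8.

8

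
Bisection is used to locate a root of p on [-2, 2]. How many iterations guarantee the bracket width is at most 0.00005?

17

Width after n steps is 4/2^n. Need 2^n ≥ 4/0.00005 = 80000.
2^16 = 65536 < 80000 ≤ 2^17 = 131072, so n = 17.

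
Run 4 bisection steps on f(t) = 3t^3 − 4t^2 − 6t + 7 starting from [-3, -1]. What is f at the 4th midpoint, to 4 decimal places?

-0.1113

t = -2 gives f = -21, negative; keep [-2, -1]
t = -1.5 gives f = -3.125, negative; keep [-1.5, -1]
t = -1.25 gives f = 2.390625, positive; keep [-1.5, -1.25]
t = -1.375 gives f = -0.1113, negative; keep [-1.375, -1.25]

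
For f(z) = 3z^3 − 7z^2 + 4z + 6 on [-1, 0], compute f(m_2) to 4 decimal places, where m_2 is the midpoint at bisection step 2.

f(-0.5) = 1.875 > 0, so the root lies in [-1, -0.5]
f(-0.75) = -2.203125 < 0, so the root lies in [-0.75, -0.5]

-2.2031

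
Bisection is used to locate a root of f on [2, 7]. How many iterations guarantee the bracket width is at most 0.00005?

17

Width after n steps is 5/2^n. Need 2^n ≥ 5/0.00005 = 100000.
2^16 = 65536 < 100000 ≤ 2^17 = 131072, so n = 17.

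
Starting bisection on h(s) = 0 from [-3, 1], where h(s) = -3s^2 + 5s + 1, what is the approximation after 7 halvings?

s = -1 gives h = -7, negative; keep [-1, 1]
s = 0 gives h = 1, positive; keep [-1, 0]
s = -0.5 gives h = -2.25, negative; keep [-0.5, 0]
s = -0.25 gives h = -0.4375, negative; keep [-0.25, 0]
s = -0.125 gives h = 0.3281, positive; keep [-0.25, -0.125]
s = -0.1875 gives h = -0.043, negative; keep [-0.1875, -0.125]
s = -0.15625 gives h = 0.1455, positive; keep [-0.1875, -0.15625]

-0.15625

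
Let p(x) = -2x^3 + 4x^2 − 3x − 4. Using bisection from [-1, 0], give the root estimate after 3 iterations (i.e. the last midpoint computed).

-0.625

p(-0.5) = -1.25 < 0, so the root lies in [-1, -0.5]
p(-0.75) = 1.34375 > 0, so the root lies in [-0.75, -0.5]
p(-0.625) = -0.074219 < 0, so the root lies in [-0.75, -0.625]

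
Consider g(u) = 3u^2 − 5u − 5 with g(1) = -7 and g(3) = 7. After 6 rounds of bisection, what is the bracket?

m = 2, g(m) = -3 (−); new bracket [2, 3]
m = 2.5, g(m) = 1.25 (+); new bracket [2, 2.5]
m = 2.25, g(m) = -1.0625 (−); new bracket [2.25, 2.5]
m = 2.375, g(m) = 0.0469 (+); new bracket [2.25, 2.375]
m = 2.3125, g(m) = -0.5195 (−); new bracket [2.3125, 2.375]
m = 2.34375, g(m) = -0.2393 (−); new bracket [2.34375, 2.375]

[2.34375, 2.375]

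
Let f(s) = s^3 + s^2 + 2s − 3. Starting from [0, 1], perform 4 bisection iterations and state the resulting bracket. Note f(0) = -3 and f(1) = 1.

[0.8125, 0.875]

s = 0.5 gives f = -1.625, negative; keep [0.5, 1]
s = 0.75 gives f = -0.515625, negative; keep [0.75, 1]
s = 0.875 gives f = 0.185547, positive; keep [0.75, 0.875]
s = 0.8125 gives f = -0.1785, negative; keep [0.8125, 0.875]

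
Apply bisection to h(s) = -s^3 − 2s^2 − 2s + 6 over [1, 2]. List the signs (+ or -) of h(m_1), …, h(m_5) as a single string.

midpoint 1.5: h = -4.875 < 0 → [1, 1.5]
midpoint 1.25: h = -1.578125 < 0 → [1, 1.25]
midpoint 1.125: h = -0.205078 < 0 → [1, 1.125]
midpoint 1.0625: h = 0.4177 > 0 → [1.0625, 1.125]
midpoint 1.09375: h = 0.1115 > 0 → [1.09375, 1.125]

---++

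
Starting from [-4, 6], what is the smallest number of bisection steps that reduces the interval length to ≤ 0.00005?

18

Width after n steps is 10/2^n. Need 2^n ≥ 10/0.00005 = 200000.
2^17 = 131072 < 200000 ≤ 2^18 = 262144, so n = 18.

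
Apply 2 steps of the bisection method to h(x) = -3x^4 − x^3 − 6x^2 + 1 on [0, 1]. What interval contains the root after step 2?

m = 0.5, h(m) = -0.8125 (−); new bracket [0, 0.5]
m = 0.25, h(m) = 0.597656 (+); new bracket [0.25, 0.5]

[0.25, 0.5]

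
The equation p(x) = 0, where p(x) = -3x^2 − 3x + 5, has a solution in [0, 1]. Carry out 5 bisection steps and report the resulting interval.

x = 0.5 gives p = 2.75, positive; keep [0.5, 1]
x = 0.75 gives p = 1.0625, positive; keep [0.75, 1]
x = 0.875 gives p = 0.078125, positive; keep [0.875, 1]
x = 0.9375 gives p = -0.4492, negative; keep [0.875, 0.9375]
x = 0.90625 gives p = -0.1826, negative; keep [0.875, 0.90625]

[0.875, 0.90625]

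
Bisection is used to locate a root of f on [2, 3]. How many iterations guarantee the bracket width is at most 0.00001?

Width after n steps is 1/2^n. Need 2^n ≥ 1/0.00001 = 100000.
2^16 = 65536 < 100000 ≤ 2^17 = 131072, so n = 17.

17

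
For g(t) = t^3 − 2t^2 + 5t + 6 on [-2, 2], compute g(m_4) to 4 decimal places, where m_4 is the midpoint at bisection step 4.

0.7031

m = 0, g(m) = 6 (+); new bracket [-2, 0]
m = -1, g(m) = -2 (−); new bracket [-1, 0]
m = -0.5, g(m) = 2.875 (+); new bracket [-1, -0.5]
m = -0.75, g(m) = 0.7031 (+); new bracket [-1, -0.75]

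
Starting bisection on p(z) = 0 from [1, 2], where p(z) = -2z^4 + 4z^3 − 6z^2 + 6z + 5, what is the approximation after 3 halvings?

1.625

z = 1.5 gives p = 3.875, positive; keep [1.5, 2]
z = 1.75 gives p = -0.195312, negative; keep [1.5, 1.75]
z = 1.625 gives p = 2.124512, positive; keep [1.625, 1.75]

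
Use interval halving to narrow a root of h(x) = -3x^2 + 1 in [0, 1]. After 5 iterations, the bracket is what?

m = 0.5, h(m) = 0.25 (+); new bracket [0.5, 1]
m = 0.75, h(m) = -0.6875 (−); new bracket [0.5, 0.75]
m = 0.625, h(m) = -0.171875 (−); new bracket [0.5, 0.625]
m = 0.5625, h(m) = 0.0508 (+); new bracket [0.5625, 0.625]
m = 0.59375, h(m) = -0.0576 (−); new bracket [0.5625, 0.59375]

[0.5625, 0.59375]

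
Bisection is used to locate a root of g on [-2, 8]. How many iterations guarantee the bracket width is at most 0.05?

Width after n steps is 10/2^n. Need 2^n ≥ 10/0.05 = 200.
2^7 = 128 < 200 ≤ 2^8 = 256, so n = 8.

8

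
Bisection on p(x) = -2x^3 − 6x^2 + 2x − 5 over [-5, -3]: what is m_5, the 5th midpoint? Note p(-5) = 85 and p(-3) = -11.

midpoint -4: p = 19 > 0 → [-4, -3]
midpoint -3.5: p = 0.25 > 0 → [-3.5, -3]
midpoint -3.25: p = -6.21875 < 0 → [-3.5, -3.25]
midpoint -3.375: p = -3.207 < 0 → [-3.5, -3.375]
midpoint -3.4375: p = -1.5356 < 0 → [-3.5, -3.4375]

-3.4375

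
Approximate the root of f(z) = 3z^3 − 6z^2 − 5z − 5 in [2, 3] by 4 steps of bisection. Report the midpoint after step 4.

2.8125

midpoint 2.5: f = -8.125 < 0 → [2.5, 3]
midpoint 2.75: f = -1.734375 < 0 → [2.75, 3]
midpoint 2.875: f = 2.322266 > 0 → [2.75, 2.875]
midpoint 2.8125: f = 0.2185 > 0 → [2.75, 2.8125]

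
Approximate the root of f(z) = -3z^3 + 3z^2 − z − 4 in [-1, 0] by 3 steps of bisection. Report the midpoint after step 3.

f(-0.5) = -2.375 < 0, so the root lies in [-1, -0.5]
f(-0.75) = -0.296875 < 0, so the root lies in [-1, -0.75]
f(-0.875) = 1.181641 > 0, so the root lies in [-0.875, -0.75]

-0.875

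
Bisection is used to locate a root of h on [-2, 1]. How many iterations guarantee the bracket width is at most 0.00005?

16

Width after n steps is 3/2^n. Need 2^n ≥ 3/0.00005 = 60000.
2^15 = 32768 < 60000 ≤ 2^16 = 65536, so n = 16.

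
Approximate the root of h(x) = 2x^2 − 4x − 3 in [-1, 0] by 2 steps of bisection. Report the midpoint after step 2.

m = -0.5, h(m) = -0.5 (−); new bracket [-1, -0.5]
m = -0.75, h(m) = 1.125 (+); new bracket [-0.75, -0.5]

-0.75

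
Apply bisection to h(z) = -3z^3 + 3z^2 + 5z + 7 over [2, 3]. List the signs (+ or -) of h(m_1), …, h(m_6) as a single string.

m = 2.5, h(m) = -8.625 (−); new bracket [2, 2.5]
m = 2.25, h(m) = -0.734375 (−); new bracket [2, 2.25]
m = 2.125, h(m) = 2.384766 (+); new bracket [2.125, 2.25]
m = 2.1875, h(m) = 0.8904 (+); new bracket [2.1875, 2.25]
m = 2.21875, h(m) = 0.0946 (+); new bracket [2.21875, 2.25]
m = 2.234375, h(m) = -0.3157 (−); new bracket [2.21875, 2.234375]

--+++-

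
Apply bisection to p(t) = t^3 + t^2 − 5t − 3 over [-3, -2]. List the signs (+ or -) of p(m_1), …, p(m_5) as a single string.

m = -2.5, p(m) = 0.125 (+); new bracket [-3, -2.5]
m = -2.75, p(m) = -2.484375 (−); new bracket [-2.75, -2.5]
m = -2.625, p(m) = -1.072266 (−); new bracket [-2.625, -2.5]
m = -2.5625, p(m) = -0.4475 (−); new bracket [-2.5625, -2.5]
m = -2.53125, p(m) = -0.1548 (−); new bracket [-2.53125, -2.5]

+----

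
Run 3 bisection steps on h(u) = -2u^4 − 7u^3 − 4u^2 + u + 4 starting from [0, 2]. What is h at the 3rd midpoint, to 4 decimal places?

u = 1 gives h = -8, negative; keep [0, 1]
u = 0.5 gives h = 2.5, positive; keep [0.5, 1]
u = 0.75 gives h = -1.085938, negative; keep [0.5, 0.75]

-1.0859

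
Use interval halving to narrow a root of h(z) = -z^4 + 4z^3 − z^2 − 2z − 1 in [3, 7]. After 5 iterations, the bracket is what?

midpoint 5: h = -161 < 0 → [3, 5]
midpoint 4: h = -25 < 0 → [3, 4]
midpoint 3.5: h = 1.1875 > 0 → [3.5, 4]
midpoint 3.75: h = -9.3789 < 0 → [3.5, 3.75]
midpoint 3.625: h = -3.5276 < 0 → [3.5, 3.625]

[3.5, 3.625]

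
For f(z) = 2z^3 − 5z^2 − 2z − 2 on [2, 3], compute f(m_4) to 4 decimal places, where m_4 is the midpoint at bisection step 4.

f(2.5) = -7 < 0, so the root lies in [2.5, 3]
f(2.75) = -3.71875 < 0, so the root lies in [2.75, 3]
f(2.875) = -1.550781 < 0, so the root lies in [2.875, 3]
f(2.9375) = -0.3247 < 0, so the root lies in [2.9375, 3]

-0.3247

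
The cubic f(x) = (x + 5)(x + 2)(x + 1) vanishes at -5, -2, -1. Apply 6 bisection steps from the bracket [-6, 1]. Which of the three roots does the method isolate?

-5

midpoint -2.5: f = 1.875 > 0 → [-6, -2.5]
midpoint -4.25: f = 5.484375 > 0 → [-6, -4.25]
midpoint -5.125: f = -1.611328 < 0 → [-5.125, -4.25]
midpoint -4.6875: f = 3.0969 > 0 → [-5.125, -4.6875]
midpoint -4.90625: f = 1.0643 > 0 → [-5.125, -4.90625]
midpoint -5.015625: f = -0.1892 < 0 → [-5.015625, -4.90625]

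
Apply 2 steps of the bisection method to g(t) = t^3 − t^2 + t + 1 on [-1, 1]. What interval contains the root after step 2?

[-1, -0.5]

g(0) = 1 > 0, so the root lies in [-1, 0]
g(-0.5) = 0.125 > 0, so the root lies in [-1, -0.5]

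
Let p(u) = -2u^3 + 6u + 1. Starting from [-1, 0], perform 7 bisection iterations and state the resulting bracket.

u = -0.5 gives p = -1.75, negative; keep [-0.5, 0]
u = -0.25 gives p = -0.46875, negative; keep [-0.25, 0]
u = -0.125 gives p = 0.253906, positive; keep [-0.25, -0.125]
u = -0.1875 gives p = -0.1118, negative; keep [-0.1875, -0.125]
u = -0.15625 gives p = 0.0701, positive; keep [-0.1875, -0.15625]
u = -0.171875 gives p = -0.0211, negative; keep [-0.171875, -0.15625]
u = -0.1640625 gives p = 0.0245, positive; keep [-0.171875, -0.1640625]

[-0.171875, -0.1640625]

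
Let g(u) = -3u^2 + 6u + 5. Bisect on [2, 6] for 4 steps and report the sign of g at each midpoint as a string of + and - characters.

--+-

u = 4 gives g = -19, negative; keep [2, 4]
u = 3 gives g = -4, negative; keep [2, 3]
u = 2.5 gives g = 1.25, positive; keep [2.5, 3]
u = 2.75 gives g = -1.1875, negative; keep [2.5, 2.75]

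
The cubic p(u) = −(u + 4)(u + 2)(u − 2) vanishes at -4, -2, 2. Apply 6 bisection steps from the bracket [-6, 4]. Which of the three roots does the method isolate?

2

m = -1, p(m) = 9 (+); new bracket [-1, 4]
m = 1.5, p(m) = 9.625 (+); new bracket [1.5, 4]
m = 2.75, p(m) = -24.046875 (−); new bracket [1.5, 2.75]
m = 2.125, p(m) = -3.1582 (−); new bracket [1.5, 2.125]
m = 1.8125, p(m) = 4.155 (+); new bracket [1.8125, 2.125]
m = 1.96875, p(m) = 0.7403 (+); new bracket [1.96875, 2.125]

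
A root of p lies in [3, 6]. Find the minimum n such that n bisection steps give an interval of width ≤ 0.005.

10

Width after n steps is 3/2^n. Need 2^n ≥ 3/0.005 = 600.
2^9 = 512 < 600 ≤ 2^10 = 1024, so n = 10.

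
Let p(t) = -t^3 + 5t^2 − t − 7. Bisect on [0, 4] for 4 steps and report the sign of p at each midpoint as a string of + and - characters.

+--+

m = 2, p(m) = 3 (+); new bracket [0, 2]
m = 1, p(m) = -4 (−); new bracket [1, 2]
m = 1.5, p(m) = -0.625 (−); new bracket [1.5, 2]
m = 1.75, p(m) = 1.2031 (+); new bracket [1.5, 1.75]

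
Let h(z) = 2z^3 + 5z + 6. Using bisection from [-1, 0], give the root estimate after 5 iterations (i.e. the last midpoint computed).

h(-0.5) = 3.25 > 0, so the root lies in [-1, -0.5]
h(-0.75) = 1.40625 > 0, so the root lies in [-1, -0.75]
h(-0.875) = 0.285156 > 0, so the root lies in [-1, -0.875]
h(-0.9375) = -0.3354 < 0, so the root lies in [-0.9375, -0.875]
h(-0.90625) = -0.0198 < 0, so the root lies in [-0.90625, -0.875]

-0.90625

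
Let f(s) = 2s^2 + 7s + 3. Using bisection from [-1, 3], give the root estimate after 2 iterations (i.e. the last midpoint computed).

0

midpoint 1: f = 12 > 0 → [-1, 1]
midpoint 0: f = 3 > 0 → [-1, 0]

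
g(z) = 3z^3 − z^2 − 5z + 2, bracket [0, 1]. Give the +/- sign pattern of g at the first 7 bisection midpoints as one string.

-++-+--

m = 0.5, g(m) = -0.375 (−); new bracket [0, 0.5]
m = 0.25, g(m) = 0.734375 (+); new bracket [0.25, 0.5]
m = 0.375, g(m) = 0.142578 (+); new bracket [0.375, 0.5]
m = 0.4375, g(m) = -0.1277 (−); new bracket [0.375, 0.4375]
m = 0.40625, g(m) = 0.0049 (+); new bracket [0.40625, 0.4375]
m = 0.421875, g(m) = -0.0621 (−); new bracket [0.40625, 0.421875]
m = 0.4140625, g(m) = -0.0288 (−); new bracket [0.40625, 0.4140625]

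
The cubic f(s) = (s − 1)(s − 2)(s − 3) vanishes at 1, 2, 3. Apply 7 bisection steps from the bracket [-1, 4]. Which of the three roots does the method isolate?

s = 1.5 gives f = 0.375, positive; keep [-1, 1.5]
s = 0.25 gives f = -3.609375, negative; keep [0.25, 1.5]
s = 0.875 gives f = -0.298828, negative; keep [0.875, 1.5]
s = 1.1875 gives f = 0.2761, positive; keep [0.875, 1.1875]
s = 1.03125 gives f = 0.0596, positive; keep [0.875, 1.03125]
s = 0.953125 gives f = -0.1004, negative; keep [0.953125, 1.03125]
s = 0.9921875 gives f = -0.0158, negative; keep [0.9921875, 1.03125]

1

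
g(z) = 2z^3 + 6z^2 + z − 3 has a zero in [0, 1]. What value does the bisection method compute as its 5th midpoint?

z = 0.5 gives g = -0.75, negative; keep [0.5, 1]
z = 0.75 gives g = 1.96875, positive; keep [0.5, 0.75]
z = 0.625 gives g = 0.457031, positive; keep [0.5, 0.625]
z = 0.5625 gives g = -0.1831, negative; keep [0.5625, 0.625]
z = 0.59375 gives g = 0.1276, positive; keep [0.5625, 0.59375]

0.59375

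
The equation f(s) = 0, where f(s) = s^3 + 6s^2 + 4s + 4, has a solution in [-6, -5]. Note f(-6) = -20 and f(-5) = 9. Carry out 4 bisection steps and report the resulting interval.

[-5.4375, -5.375]

f(-5.5) = -2.875 < 0, so the root lies in [-5.5, -5]
f(-5.25) = 3.671875 > 0, so the root lies in [-5.5, -5.25]
f(-5.375) = 0.556641 > 0, so the root lies in [-5.5, -5.375]
f(-5.4375) = -1.1189 < 0, so the root lies in [-5.4375, -5.375]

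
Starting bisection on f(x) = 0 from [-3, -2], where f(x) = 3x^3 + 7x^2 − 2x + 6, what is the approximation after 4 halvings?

f(-2.5) = 7.875 > 0, so the root lies in [-3, -2.5]
f(-2.75) = 2.046875 > 0, so the root lies in [-3, -2.75]
f(-2.875) = -1.681641 < 0, so the root lies in [-2.875, -2.75]
f(-2.8125) = 0.2542 > 0, so the root lies in [-2.875, -2.8125]

-2.8125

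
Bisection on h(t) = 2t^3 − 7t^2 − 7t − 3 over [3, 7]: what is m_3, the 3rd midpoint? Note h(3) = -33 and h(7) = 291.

h(5) = 37 > 0, so the root lies in [3, 5]
h(4) = -15 < 0, so the root lies in [4, 5]
h(4.5) = 6 > 0, so the root lies in [4, 4.5]

4.5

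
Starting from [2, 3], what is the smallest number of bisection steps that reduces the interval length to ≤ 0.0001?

14

Width after n steps is 1/2^n. Need 2^n ≥ 1/0.0001 = 10000.
2^13 = 8192 < 10000 ≤ 2^14 = 16384, so n = 14.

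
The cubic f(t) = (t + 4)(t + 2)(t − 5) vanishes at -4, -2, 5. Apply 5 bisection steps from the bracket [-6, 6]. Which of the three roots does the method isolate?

m = 0, f(m) = -40 (−); new bracket [0, 6]
m = 3, f(m) = -70 (−); new bracket [3, 6]
m = 4.5, f(m) = -27.625 (−); new bracket [4.5, 6]
m = 5.25, f(m) = 16.7656 (+); new bracket [4.5, 5.25]
m = 4.875, f(m) = -7.627 (−); new bracket [4.875, 5.25]

5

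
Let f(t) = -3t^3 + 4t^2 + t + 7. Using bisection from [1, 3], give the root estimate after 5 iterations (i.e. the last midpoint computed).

2.0625

t = 2 gives f = 1, positive; keep [2, 3]
t = 2.5 gives f = -12.375, negative; keep [2, 2.5]
t = 2.25 gives f = -4.671875, negative; keep [2, 2.25]
t = 2.125 gives f = -1.5996, negative; keep [2, 2.125]
t = 2.0625 gives f = -0.2429, negative; keep [2, 2.0625]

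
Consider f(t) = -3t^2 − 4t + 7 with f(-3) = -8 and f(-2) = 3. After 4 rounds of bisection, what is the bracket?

m = -2.5, f(m) = -1.75 (−); new bracket [-2.5, -2]
m = -2.25, f(m) = 0.8125 (+); new bracket [-2.5, -2.25]
m = -2.375, f(m) = -0.421875 (−); new bracket [-2.375, -2.25]
m = -2.3125, f(m) = 0.207 (+); new bracket [-2.375, -2.3125]

[-2.375, -2.3125]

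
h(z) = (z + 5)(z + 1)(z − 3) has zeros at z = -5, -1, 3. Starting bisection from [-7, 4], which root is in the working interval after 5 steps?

-5

z = -1.5 gives h = 7.875, positive; keep [-7, -1.5]
z = -4.25 gives h = 17.671875, positive; keep [-7, -4.25]
z = -5.625 gives h = -24.931641, negative; keep [-5.625, -4.25]
z = -4.9375 gives h = 1.9534, positive; keep [-5.625, -4.9375]
z = -5.28125 gives h = -9.9715, negative; keep [-5.28125, -4.9375]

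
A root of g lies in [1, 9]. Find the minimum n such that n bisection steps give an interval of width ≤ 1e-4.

Width after n steps is 8/2^n. Need 2^n ≥ 8/1e-4 = 80000.
2^16 = 65536 < 80000 ≤ 2^17 = 131072, so n = 17.

17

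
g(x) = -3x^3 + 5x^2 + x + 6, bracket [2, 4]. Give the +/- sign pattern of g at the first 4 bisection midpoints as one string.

m = 3, g(m) = -27 (−); new bracket [2, 3]
m = 2.5, g(m) = -7.125 (−); new bracket [2, 2.5]
m = 2.25, g(m) = -0.609375 (−); new bracket [2, 2.25]
m = 2.125, g(m) = 1.916 (+); new bracket [2.125, 2.25]

---+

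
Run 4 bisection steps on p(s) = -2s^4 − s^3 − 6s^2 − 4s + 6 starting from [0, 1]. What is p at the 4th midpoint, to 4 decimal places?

-0.3577

m = 0.5, p(m) = 2.25 (+); new bracket [0.5, 1]
m = 0.75, p(m) = -1.429688 (−); new bracket [0.5, 0.75]
m = 0.625, p(m) = 0.606934 (+); new bracket [0.625, 0.75]
m = 0.6875, p(m) = -0.3577 (−); new bracket [0.625, 0.6875]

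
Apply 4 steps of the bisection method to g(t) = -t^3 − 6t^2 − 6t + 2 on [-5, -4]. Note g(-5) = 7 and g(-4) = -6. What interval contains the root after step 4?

m = -4.5, g(m) = -1.375 (−); new bracket [-5, -4.5]
m = -4.75, g(m) = 2.296875 (+); new bracket [-4.75, -4.5]
m = -4.625, g(m) = 0.337891 (+); new bracket [-4.625, -4.5]
m = -4.5625, g(m) = -0.5486 (−); new bracket [-4.625, -4.5625]

[-4.625, -4.5625]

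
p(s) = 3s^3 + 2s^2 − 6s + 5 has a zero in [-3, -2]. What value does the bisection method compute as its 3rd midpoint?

-2.125

midpoint -2.5: p = -14.375 < 0 → [-2.5, -2]
midpoint -2.25: p = -5.546875 < 0 → [-2.25, -2]
midpoint -2.125: p = -2.005859 < 0 → [-2.125, -2]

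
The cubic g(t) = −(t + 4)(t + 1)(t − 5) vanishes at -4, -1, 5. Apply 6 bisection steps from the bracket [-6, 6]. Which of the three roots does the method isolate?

m = 0, g(m) = 20 (+); new bracket [0, 6]
m = 3, g(m) = 56 (+); new bracket [3, 6]
m = 4.5, g(m) = 23.375 (+); new bracket [4.5, 6]
m = 5.25, g(m) = -14.4531 (−); new bracket [4.5, 5.25]
m = 4.875, g(m) = 6.5176 (+); new bracket [4.875, 5.25]
m = 5.0625, g(m) = -3.4338 (−); new bracket [4.875, 5.0625]

5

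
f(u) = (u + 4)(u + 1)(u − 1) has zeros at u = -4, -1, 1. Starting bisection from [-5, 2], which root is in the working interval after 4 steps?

midpoint -1.5: f = 3.125 > 0 → [-5, -1.5]
midpoint -3.25: f = 7.171875 > 0 → [-5, -3.25]
midpoint -4.125: f = -2.001953 < 0 → [-4.125, -3.25]
midpoint -3.6875: f = 3.9368 > 0 → [-4.125, -3.6875]

-4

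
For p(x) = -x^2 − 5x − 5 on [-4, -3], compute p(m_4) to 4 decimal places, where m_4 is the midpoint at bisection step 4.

0.1211

p(-3.5) = 0.25 > 0, so the root lies in [-4, -3.5]
p(-3.75) = -0.3125 < 0, so the root lies in [-3.75, -3.5]
p(-3.625) = -0.015625 < 0, so the root lies in [-3.625, -3.5]
p(-3.5625) = 0.1211 > 0, so the root lies in [-3.625, -3.5625]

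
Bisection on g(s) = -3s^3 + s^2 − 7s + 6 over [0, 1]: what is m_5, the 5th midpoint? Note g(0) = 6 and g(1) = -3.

m = 0.5, g(m) = 2.375 (+); new bracket [0.5, 1]
m = 0.75, g(m) = 0.046875 (+); new bracket [0.75, 1]
m = 0.875, g(m) = -1.369141 (−); new bracket [0.75, 0.875]
m = 0.8125, g(m) = -0.6365 (−); new bracket [0.75, 0.8125]
m = 0.78125, g(m) = -0.2889 (−); new bracket [0.75, 0.78125]

0.78125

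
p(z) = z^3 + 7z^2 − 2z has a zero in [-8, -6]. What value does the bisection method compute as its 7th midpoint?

p(-7) = 14 > 0, so the root lies in [-8, -7]
p(-7.5) = -13.125 < 0, so the root lies in [-7.5, -7]
p(-7.25) = 1.359375 > 0, so the root lies in [-7.5, -7.25]
p(-7.375) = -5.6465 < 0, so the root lies in [-7.375, -7.25]
p(-7.3125) = -2.0852 < 0, so the root lies in [-7.3125, -7.25]
p(-7.28125) = -0.3484 < 0, so the root lies in [-7.28125, -7.25]
p(-7.265625) = 0.5091 > 0, so the root lies in [-7.28125, -7.265625]

-7.265625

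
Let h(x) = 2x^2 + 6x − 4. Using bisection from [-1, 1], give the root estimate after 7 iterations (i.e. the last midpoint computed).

0.546875

h(0) = -4 < 0, so the root lies in [0, 1]
h(0.5) = -0.5 < 0, so the root lies in [0.5, 1]
h(0.75) = 1.625 > 0, so the root lies in [0.5, 0.75]
h(0.625) = 0.5312 > 0, so the root lies in [0.5, 0.625]
h(0.5625) = 0.0078 > 0, so the root lies in [0.5, 0.5625]
h(0.53125) = -0.248 < 0, so the root lies in [0.53125, 0.5625]
h(0.546875) = -0.1206 < 0, so the root lies in [0.546875, 0.5625]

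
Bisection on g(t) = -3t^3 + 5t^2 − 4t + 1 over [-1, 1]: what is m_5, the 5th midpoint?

0.4375

midpoint 0: g = 1 > 0 → [0, 1]
midpoint 0.5: g = -0.125 < 0 → [0, 0.5]
midpoint 0.25: g = 0.265625 > 0 → [0.25, 0.5]
midpoint 0.375: g = 0.0449 > 0 → [0.375, 0.5]
midpoint 0.4375: g = -0.0442 < 0 → [0.375, 0.4375]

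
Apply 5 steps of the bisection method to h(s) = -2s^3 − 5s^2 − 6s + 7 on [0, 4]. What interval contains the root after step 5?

m = 2, h(m) = -41 (−); new bracket [0, 2]
m = 1, h(m) = -6 (−); new bracket [0, 1]
m = 0.5, h(m) = 2.5 (+); new bracket [0.5, 1]
m = 0.75, h(m) = -1.1562 (−); new bracket [0.5, 0.75]
m = 0.625, h(m) = 0.8086 (+); new bracket [0.625, 0.75]

[0.625, 0.75]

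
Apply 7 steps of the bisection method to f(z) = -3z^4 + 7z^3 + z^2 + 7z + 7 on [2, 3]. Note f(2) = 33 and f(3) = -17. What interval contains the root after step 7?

[2.8359375, 2.84375]

f(2.5) = 22.9375 > 0, so the root lies in [2.5, 3]
f(2.75) = 7.816406 > 0, so the root lies in [2.75, 3]
f(2.875) = -3.225342 < 0, so the root lies in [2.75, 2.875]
f(2.8125) = 2.6171 > 0, so the root lies in [2.8125, 2.875]
f(2.84375) = -0.2212 < 0, so the root lies in [2.8125, 2.84375]
f(2.828125) = 1.2184 > 0, so the root lies in [2.828125, 2.84375]
f(2.8359375) = 0.5037 > 0, so the root lies in [2.8359375, 2.84375]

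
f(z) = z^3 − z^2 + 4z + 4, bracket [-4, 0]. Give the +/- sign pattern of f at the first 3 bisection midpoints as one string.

midpoint -2: f = -16 < 0 → [-2, 0]
midpoint -1: f = -2 < 0 → [-1, 0]
midpoint -0.5: f = 1.625 > 0 → [-1, -0.5]

--+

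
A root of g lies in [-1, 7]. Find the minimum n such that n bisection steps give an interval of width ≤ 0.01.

10

Width after n steps is 8/2^n. Need 2^n ≥ 8/0.01 = 800.
2^9 = 512 < 800 ≤ 2^10 = 1024, so n = 10.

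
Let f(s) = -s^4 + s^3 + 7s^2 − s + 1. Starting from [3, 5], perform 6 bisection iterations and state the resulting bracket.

m = 4, f(m) = -83 (−); new bracket [3, 4]
m = 3.5, f(m) = -23.9375 (−); new bracket [3, 3.5]
m = 3.25, f(m) = -5.550781 (−); new bracket [3, 3.25]
m = 3.125, f(m) = 1.3845 (+); new bracket [3.125, 3.25]
m = 3.1875, f(m) = -1.9097 (−); new bracket [3.125, 3.1875]
m = 3.15625, f(m) = -0.2203 (−); new bracket [3.125, 3.15625]

[3.125, 3.15625]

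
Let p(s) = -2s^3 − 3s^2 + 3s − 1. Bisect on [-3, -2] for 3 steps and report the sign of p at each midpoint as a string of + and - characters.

s = -2.5 gives p = 4, positive; keep [-2.5, -2]
s = -2.25 gives p = -0.15625, negative; keep [-2.5, -2.25]
s = -2.375 gives p = 1.746094, positive; keep [-2.375, -2.25]

+-+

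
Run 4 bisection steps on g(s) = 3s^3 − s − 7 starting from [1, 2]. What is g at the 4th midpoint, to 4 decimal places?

0.4739

s = 1.5 gives g = 1.625, positive; keep [1, 1.5]
s = 1.25 gives g = -2.390625, negative; keep [1.25, 1.5]
s = 1.375 gives g = -0.576172, negative; keep [1.375, 1.5]
s = 1.4375 gives g = 0.4739, positive; keep [1.375, 1.4375]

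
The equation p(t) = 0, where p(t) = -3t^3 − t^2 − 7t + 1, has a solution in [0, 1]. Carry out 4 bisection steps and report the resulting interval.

[0.125, 0.1875]

t = 0.5 gives p = -3.125, negative; keep [0, 0.5]
t = 0.25 gives p = -0.859375, negative; keep [0, 0.25]
t = 0.125 gives p = 0.103516, positive; keep [0.125, 0.25]
t = 0.1875 gives p = -0.3674, negative; keep [0.125, 0.1875]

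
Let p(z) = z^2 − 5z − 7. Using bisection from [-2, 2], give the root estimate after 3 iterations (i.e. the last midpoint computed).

-1.5

z = 0 gives p = -7, negative; keep [-2, 0]
z = -1 gives p = -1, negative; keep [-2, -1]
z = -1.5 gives p = 2.75, positive; keep [-1.5, -1]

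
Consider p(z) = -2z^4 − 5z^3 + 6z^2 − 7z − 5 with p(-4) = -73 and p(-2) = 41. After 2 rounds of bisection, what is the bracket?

z = -3 gives p = 43, positive; keep [-4, -3]
z = -3.5 gives p = 7.25, positive; keep [-4, -3.5]

[-4, -3.5]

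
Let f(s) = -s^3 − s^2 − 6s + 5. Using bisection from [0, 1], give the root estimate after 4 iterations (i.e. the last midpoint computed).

midpoint 0.5: f = 1.625 > 0 → [0.5, 1]
midpoint 0.75: f = -0.484375 < 0 → [0.5, 0.75]
midpoint 0.625: f = 0.615234 > 0 → [0.625, 0.75]
midpoint 0.6875: f = 0.0774 > 0 → [0.6875, 0.75]

0.6875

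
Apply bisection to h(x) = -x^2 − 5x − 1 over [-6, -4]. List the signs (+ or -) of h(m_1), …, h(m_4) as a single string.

m = -5, h(m) = -1 (−); new bracket [-5, -4]
m = -4.5, h(m) = 1.25 (+); new bracket [-5, -4.5]
m = -4.75, h(m) = 0.1875 (+); new bracket [-5, -4.75]
m = -4.875, h(m) = -0.3906 (−); new bracket [-4.875, -4.75]

-++-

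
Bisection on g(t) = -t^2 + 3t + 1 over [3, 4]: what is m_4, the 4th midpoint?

m = 3.5, g(m) = -0.75 (−); new bracket [3, 3.5]
m = 3.25, g(m) = 0.1875 (+); new bracket [3.25, 3.5]
m = 3.375, g(m) = -0.265625 (−); new bracket [3.25, 3.375]
m = 3.3125, g(m) = -0.0352 (−); new bracket [3.25, 3.3125]

3.3125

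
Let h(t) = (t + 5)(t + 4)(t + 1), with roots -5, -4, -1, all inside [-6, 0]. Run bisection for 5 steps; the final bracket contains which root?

-1

midpoint -3: h = -4 < 0 → [-3, 0]
midpoint -1.5: h = -4.375 < 0 → [-1.5, 0]
midpoint -0.75: h = 3.453125 > 0 → [-1.5, -0.75]
midpoint -1.125: h = -1.3926 < 0 → [-1.125, -0.75]
midpoint -0.9375: h = 0.7776 > 0 → [-1.125, -0.9375]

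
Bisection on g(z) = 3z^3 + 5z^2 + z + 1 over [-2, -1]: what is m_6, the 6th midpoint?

z = -1.5 gives g = 0.625, positive; keep [-2, -1.5]
z = -1.75 gives g = -1.515625, negative; keep [-1.75, -1.5]
z = -1.625 gives g = -0.294922, negative; keep [-1.625, -1.5]
z = -1.5625 gives g = 0.2004, positive; keep [-1.625, -1.5625]
z = -1.59375 gives g = -0.0381, negative; keep [-1.59375, -1.5625]
z = -1.578125 gives g = 0.0834, positive; keep [-1.59375, -1.578125]

-1.578125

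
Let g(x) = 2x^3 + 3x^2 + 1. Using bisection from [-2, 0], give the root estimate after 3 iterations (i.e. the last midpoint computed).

-1.75

g(-1) = 2 > 0, so the root lies in [-2, -1]
g(-1.5) = 1 > 0, so the root lies in [-2, -1.5]
g(-1.75) = -0.53125 < 0, so the root lies in [-1.75, -1.5]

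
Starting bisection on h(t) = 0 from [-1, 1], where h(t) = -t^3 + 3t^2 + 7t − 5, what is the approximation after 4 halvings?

0.625

m = 0, h(m) = -5 (−); new bracket [0, 1]
m = 0.5, h(m) = -0.875 (−); new bracket [0.5, 1]
m = 0.75, h(m) = 1.515625 (+); new bracket [0.5, 0.75]
m = 0.625, h(m) = 0.3027 (+); new bracket [0.5, 0.625]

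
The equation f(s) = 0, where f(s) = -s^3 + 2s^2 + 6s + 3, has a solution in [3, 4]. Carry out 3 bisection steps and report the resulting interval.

[3.75, 3.875]

m = 3.5, f(m) = 5.625 (+); new bracket [3.5, 4]
m = 3.75, f(m) = 0.890625 (+); new bracket [3.75, 4]
m = 3.875, f(m) = -1.904297 (−); new bracket [3.75, 3.875]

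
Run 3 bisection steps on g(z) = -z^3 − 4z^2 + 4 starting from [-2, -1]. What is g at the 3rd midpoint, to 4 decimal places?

0.3613

z = -1.5 gives g = -1.625, negative; keep [-1.5, -1]
z = -1.25 gives g = -0.296875, negative; keep [-1.25, -1]
z = -1.125 gives g = 0.361328, positive; keep [-1.25, -1.125]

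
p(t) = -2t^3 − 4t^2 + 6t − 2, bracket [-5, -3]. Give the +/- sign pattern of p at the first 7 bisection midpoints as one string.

midpoint -4: p = 38 > 0 → [-4, -3]
midpoint -3.5: p = 13.75 > 0 → [-3.5, -3]
midpoint -3.25: p = 4.90625 > 0 → [-3.25, -3]
midpoint -3.125: p = 1.2227 > 0 → [-3.125, -3]
midpoint -3.0625: p = -0.4448 < 0 → [-3.125, -3.0625]
midpoint -3.09375: p = 0.3747 > 0 → [-3.09375, -3.0625]
midpoint -3.078125: p = -0.0386 < 0 → [-3.09375, -3.078125]

++++-+-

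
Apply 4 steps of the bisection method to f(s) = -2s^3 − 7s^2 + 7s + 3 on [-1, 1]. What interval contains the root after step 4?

[-0.375, -0.25]

midpoint 0: f = 3 > 0 → [-1, 0]
midpoint -0.5: f = -2 < 0 → [-0.5, 0]
midpoint -0.25: f = 0.84375 > 0 → [-0.5, -0.25]
midpoint -0.375: f = -0.5039 < 0 → [-0.375, -0.25]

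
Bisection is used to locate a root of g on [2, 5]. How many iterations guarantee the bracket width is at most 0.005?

Width after n steps is 3/2^n. Need 2^n ≥ 3/0.005 = 600.
2^9 = 512 < 600 ≤ 2^10 = 1024, so n = 10.

10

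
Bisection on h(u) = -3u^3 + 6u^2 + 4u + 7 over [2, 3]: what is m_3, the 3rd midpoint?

2.875

h(2.5) = 7.625 > 0, so the root lies in [2.5, 3]
h(2.75) = 0.984375 > 0, so the root lies in [2.75, 3]
h(2.875) = -3.197266 < 0, so the root lies in [2.75, 2.875]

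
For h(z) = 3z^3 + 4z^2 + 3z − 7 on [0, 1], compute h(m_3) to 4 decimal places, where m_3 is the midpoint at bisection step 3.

m = 0.5, h(m) = -4.125 (−); new bracket [0.5, 1]
m = 0.75, h(m) = -1.234375 (−); new bracket [0.75, 1]
m = 0.875, h(m) = 0.697266 (+); new bracket [0.75, 0.875]

0.6973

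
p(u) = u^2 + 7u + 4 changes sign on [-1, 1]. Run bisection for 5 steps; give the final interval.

[-0.6875, -0.625]

midpoint 0: p = 4 > 0 → [-1, 0]
midpoint -0.5: p = 0.75 > 0 → [-1, -0.5]
midpoint -0.75: p = -0.6875 < 0 → [-0.75, -0.5]
midpoint -0.625: p = 0.0156 > 0 → [-0.75, -0.625]
midpoint -0.6875: p = -0.3398 < 0 → [-0.6875, -0.625]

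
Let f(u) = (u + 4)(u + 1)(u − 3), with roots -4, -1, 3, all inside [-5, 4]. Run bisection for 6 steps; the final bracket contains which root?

3

u = -0.5 gives f = -6.125, negative; keep [-0.5, 4]
u = 1.75 gives f = -19.765625, negative; keep [1.75, 4]
u = 2.875 gives f = -3.330078, negative; keep [2.875, 4]
u = 3.4375 gives f = 14.4392, positive; keep [2.875, 3.4375]
u = 3.15625 gives f = 4.6474, positive; keep [2.875, 3.15625]
u = 3.015625 gives f = 0.4402, positive; keep [2.875, 3.015625]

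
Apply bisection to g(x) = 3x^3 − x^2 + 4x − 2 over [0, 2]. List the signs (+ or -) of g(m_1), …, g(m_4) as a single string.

++--

x = 1 gives g = 4, positive; keep [0, 1]
x = 0.5 gives g = 0.125, positive; keep [0, 0.5]
x = 0.25 gives g = -1.015625, negative; keep [0.25, 0.5]
x = 0.375 gives g = -0.4824, negative; keep [0.375, 0.5]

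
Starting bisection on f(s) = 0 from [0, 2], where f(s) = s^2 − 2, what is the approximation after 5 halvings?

s = 1 gives f = -1, negative; keep [1, 2]
s = 1.5 gives f = 0.25, positive; keep [1, 1.5]
s = 1.25 gives f = -0.4375, negative; keep [1.25, 1.5]
s = 1.375 gives f = -0.1094, negative; keep [1.375, 1.5]
s = 1.4375 gives f = 0.0664, positive; keep [1.375, 1.4375]

1.4375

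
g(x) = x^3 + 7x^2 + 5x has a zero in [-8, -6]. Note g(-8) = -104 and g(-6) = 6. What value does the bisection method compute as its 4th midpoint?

x = -7 gives g = -35, negative; keep [-7, -6]
x = -6.5 gives g = -11.375, negative; keep [-6.5, -6]
x = -6.25 gives g = -1.953125, negative; keep [-6.25, -6]
x = -6.125 gives g = 2.2012, positive; keep [-6.25, -6.125]

-6.125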